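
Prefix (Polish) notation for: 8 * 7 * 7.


left-to-right (same/higher precedence on left): tree is (* (* 8 7) 7)
Prefix: * * 8 7 7


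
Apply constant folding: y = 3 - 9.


3 - 9 = -6 at compile time
Optimized: y = -6


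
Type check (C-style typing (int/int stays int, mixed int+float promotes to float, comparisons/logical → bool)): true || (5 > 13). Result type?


Operand types: bool || bool
Rule: logical operators take bool operands and yield bool
Result type: bool


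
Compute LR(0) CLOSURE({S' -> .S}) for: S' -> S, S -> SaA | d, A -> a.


Start: S' -> .S
For each item with dot before a nonterminal B, add B -> .γ for every B-production
Closure: [S' -> .S, S -> .SaA, S -> .d]


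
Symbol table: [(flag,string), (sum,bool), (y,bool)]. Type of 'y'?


Lookup 'y' → type bool


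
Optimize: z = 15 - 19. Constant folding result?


15 - 19 = -4 at compile time
Optimized: z = -4


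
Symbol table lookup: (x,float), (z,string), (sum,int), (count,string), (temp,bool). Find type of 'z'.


Lookup 'z' → type string


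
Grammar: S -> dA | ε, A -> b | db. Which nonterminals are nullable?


A nonterminal is nullable iff some alternative derives ε (directly, or every symbol in it is nullable)
Nullable: {S}


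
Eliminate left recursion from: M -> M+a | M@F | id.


Left-recursive alternatives: M+a, M@F; non-recursive: id
Introduce M': M -> idM', M' -> +aM' | @FM' | ε


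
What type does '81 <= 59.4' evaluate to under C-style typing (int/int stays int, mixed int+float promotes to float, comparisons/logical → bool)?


Operand types: int <= float
Rule: comparison yields bool
Result type: bool


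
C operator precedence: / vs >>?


'/' is multiplicative (level 10); '>>' is shift (level 8)
Higher level binds tighter
'/' has higher precedence than '>>'


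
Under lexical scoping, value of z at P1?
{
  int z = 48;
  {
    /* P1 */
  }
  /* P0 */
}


P1's block does not declare z; resolves to the enclosing declaration at depth 0
z = 48


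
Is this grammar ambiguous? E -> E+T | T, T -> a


precedence layered via separate nonterminal T: deterministic
Unambiguous


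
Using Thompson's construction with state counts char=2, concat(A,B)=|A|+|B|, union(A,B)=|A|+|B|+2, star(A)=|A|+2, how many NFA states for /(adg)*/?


Syntax tree has 3 char leaf(s), 0 union(s), 1 star(s)
chars contribute 3×2 = 6; each union adds +2; each star adds +2
Total: 6 + 0 + 2 = 8 states


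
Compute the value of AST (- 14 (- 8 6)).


Evaluate inner: (- 8 6) = 2
Evaluate root: (- 14 2) = 12
Result: 12


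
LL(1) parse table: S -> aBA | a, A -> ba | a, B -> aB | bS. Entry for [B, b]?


For [B, b]: 'b' ∈ FIRST(bS)
Entry: B -> bS


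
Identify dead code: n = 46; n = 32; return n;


first assignment to n is overwritten before any read
Dead: 'n = 46'


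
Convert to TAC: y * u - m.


Break into single-operator statements:
t1 = y * u
t2 = t1 - m


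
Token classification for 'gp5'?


Pattern: letter/underscore followed by alphanumerics, not a keyword
Type: IDENTIFIER


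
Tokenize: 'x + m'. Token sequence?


Scan left to right, longest-match per lexeme
Tokens: ID(x), OP(+), ID(m)


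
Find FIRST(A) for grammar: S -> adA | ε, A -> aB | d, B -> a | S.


Per alternative of A: FIRST(aB) = {a}; FIRST(d) = {d}
FIRST(A) = {a, d}


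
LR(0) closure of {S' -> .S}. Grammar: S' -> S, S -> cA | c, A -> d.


Start: S' -> .S
For each item with dot before a nonterminal B, add B -> .γ for every B-production
Closure: [S' -> .S, S -> .cA, S -> .c]


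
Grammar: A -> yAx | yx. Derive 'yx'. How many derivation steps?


Derivation: A => yx
Steps: 1


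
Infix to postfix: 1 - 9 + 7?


Left to right (same or higher precedence on left)
Postfix: 1 9 - 7 +


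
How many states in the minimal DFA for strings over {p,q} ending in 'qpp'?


Track the longest suffix of input matching a prefix of 'qpp': 4 classes (prefixes of length 0..3)
Minimal DFA: 4 states


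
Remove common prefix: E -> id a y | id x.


Common prefix: 'id'
Factored: E -> id E', E' -> a y | x


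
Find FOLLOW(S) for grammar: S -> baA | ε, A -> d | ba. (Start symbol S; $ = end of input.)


$ ∈ FOLLOW(S). For each A -> αBβ: add FIRST(β)\{ε} to FOLLOW(B); if β nullable, add FOLLOW(A).
FOLLOW(S) = {$}


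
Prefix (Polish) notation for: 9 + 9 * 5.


'*' binds tighter: tree is (+ 9 (* 9 5))
Prefix: + 9 * 9 5


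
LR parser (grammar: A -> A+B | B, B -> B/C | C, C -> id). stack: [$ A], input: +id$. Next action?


shift '+' to continue A -> A+B
Action: shift


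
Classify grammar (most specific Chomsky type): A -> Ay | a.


Left-linear: every RHS is a terminal or one nonterminal followed by a terminal
Classification: Type 3 (Regular)


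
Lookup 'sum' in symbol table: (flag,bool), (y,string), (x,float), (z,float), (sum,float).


Lookup 'sum' → type float


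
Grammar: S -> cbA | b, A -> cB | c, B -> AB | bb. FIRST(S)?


Per alternative of S: FIRST(cbA) = {c}; FIRST(b) = {b}
FIRST(S) = {b, c}


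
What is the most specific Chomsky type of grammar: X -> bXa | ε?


Single nonterminal LHS, but b^n a^n is not regular
Classification: Type 2 (Context-Free)


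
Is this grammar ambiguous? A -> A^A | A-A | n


'n^n-n' has two parse trees (no precedence encoded between ^ and -)
Ambiguous


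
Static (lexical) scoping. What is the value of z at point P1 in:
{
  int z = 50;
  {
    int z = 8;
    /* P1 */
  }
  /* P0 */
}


z declared in the same block as P1
z = 8


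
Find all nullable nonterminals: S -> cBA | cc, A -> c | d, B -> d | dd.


A nonterminal is nullable iff some alternative derives ε (directly, or every symbol in it is nullable)
Nullable: {}


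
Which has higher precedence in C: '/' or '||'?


'/' is multiplicative (level 10); '||' is logical OR (level 1)
Higher level binds tighter
'/' has higher precedence than '||'


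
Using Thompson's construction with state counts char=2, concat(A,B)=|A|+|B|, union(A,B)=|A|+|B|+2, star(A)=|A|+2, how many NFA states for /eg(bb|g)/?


Syntax tree has 5 char leaf(s), 1 union(s), 0 star(s)
chars contribute 5×2 = 10; each union adds +2; each star adds +2
Total: 10 + 2 + 0 = 12 states


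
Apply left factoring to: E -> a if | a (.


Common prefix: 'a'
Factored: E -> a E', E' -> if | (


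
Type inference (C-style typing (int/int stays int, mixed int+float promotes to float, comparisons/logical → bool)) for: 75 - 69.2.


Operand types: int - float
Rule: mixed int/float promotes to float; int/int stays int
Result type: float


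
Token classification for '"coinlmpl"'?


Pattern: double-quoted sequence
Type: STRING_LITERAL


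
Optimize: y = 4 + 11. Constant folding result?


4 + 11 = 15 at compile time
Optimized: y = 15


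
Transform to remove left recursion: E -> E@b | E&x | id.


Left-recursive alternatives: E@b, E&x; non-recursive: id
Introduce E': E -> idE', E' -> @bE' | &xE' | ε


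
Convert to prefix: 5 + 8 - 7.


left-to-right (same/higher precedence on left): tree is (- (+ 5 8) 7)
Prefix: - + 5 8 7


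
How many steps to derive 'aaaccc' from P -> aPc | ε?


Derivation: P => aPc => aaPcc => aaaPccc => aaaccc
Steps: 4


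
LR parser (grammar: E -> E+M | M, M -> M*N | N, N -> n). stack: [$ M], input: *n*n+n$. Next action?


shift '*' to continue M -> M*N
Action: shift


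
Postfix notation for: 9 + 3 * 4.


* has higher precedence, evaluate 3*4 first
Postfix: 9 3 4 * +


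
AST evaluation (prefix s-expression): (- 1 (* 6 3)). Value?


Evaluate inner: (* 6 3) = 18
Evaluate root: (- 1 18) = -17
Result: -17


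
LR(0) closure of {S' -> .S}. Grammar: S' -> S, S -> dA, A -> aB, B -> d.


Start: S' -> .S
For each item with dot before a nonterminal B, add B -> .γ for every B-production
Closure: [S' -> .S, S -> .dA]


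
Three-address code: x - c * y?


Break into single-operator statements:
t1 = c * y
t2 = x - t1


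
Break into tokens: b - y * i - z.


Scan left to right, longest-match per lexeme
Tokens: ID(b), OP(-), ID(y), OP(*), ID(i), OP(-), ID(z)


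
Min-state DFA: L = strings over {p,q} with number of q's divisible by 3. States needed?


Track (count of q) mod 3: states 0..2, accept at 0
Minimal DFA: 3 states


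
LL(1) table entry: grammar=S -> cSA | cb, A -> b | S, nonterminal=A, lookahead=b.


For [A, b]: 'b' ∈ FIRST(b)
Entry: A -> b


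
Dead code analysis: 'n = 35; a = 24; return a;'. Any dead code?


n is assigned but never read
Dead: 'n = 35'


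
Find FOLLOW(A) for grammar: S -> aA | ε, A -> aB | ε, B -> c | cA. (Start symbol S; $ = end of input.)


$ ∈ FOLLOW(S). For each A -> αBβ: add FIRST(β)\{ε} to FOLLOW(B); if β nullable, add FOLLOW(A).
FOLLOW(A) = {$}


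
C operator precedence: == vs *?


'*' is multiplicative (level 10); '==' is equality (level 6)
Higher level binds tighter
'*' has higher precedence than '=='


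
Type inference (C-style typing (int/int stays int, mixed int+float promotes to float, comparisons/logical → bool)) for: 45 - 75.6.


Operand types: int - float
Rule: mixed int/float promotes to float; int/int stays int
Result type: float


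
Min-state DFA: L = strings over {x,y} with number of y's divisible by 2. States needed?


Track (count of y) mod 2: states 0..1, accept at 0
Minimal DFA: 2 states


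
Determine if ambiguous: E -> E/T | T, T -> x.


precedence layered via separate nonterminal T: deterministic
Unambiguous


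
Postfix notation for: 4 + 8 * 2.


* has higher precedence, evaluate 8*2 first
Postfix: 4 8 2 * +


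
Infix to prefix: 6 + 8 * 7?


'*' binds tighter: tree is (+ 6 (* 8 7))
Prefix: + 6 * 8 7


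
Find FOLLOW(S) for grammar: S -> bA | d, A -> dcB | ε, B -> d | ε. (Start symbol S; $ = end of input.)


$ ∈ FOLLOW(S). For each A -> αBβ: add FIRST(β)\{ε} to FOLLOW(B); if β nullable, add FOLLOW(A).
FOLLOW(S) = {$}


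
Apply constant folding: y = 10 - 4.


10 - 4 = 6 at compile time
Optimized: y = 6


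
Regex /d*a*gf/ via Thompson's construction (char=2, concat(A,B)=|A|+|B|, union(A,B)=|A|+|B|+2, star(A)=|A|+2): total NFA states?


Syntax tree has 4 char leaf(s), 0 union(s), 2 star(s)
chars contribute 4×2 = 8; each union adds +2; each star adds +2
Total: 8 + 0 + 4 = 12 states


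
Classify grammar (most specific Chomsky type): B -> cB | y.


Right-linear: every RHS is a terminal or a terminal followed by one nonterminal
Classification: Type 3 (Regular)


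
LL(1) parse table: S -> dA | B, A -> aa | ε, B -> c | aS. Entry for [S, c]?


For [S, c]: 'c' ∈ FIRST(B)
Entry: S -> B


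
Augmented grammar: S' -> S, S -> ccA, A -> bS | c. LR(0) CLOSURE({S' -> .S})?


Start: S' -> .S
For each item with dot before a nonterminal B, add B -> .γ for every B-production
Closure: [S' -> .S, S -> .ccA]


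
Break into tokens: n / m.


Scan left to right, longest-match per lexeme
Tokens: ID(n), OP(/), ID(m)


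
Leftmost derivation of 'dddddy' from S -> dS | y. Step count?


Derivation: S => dS => ddS => dddS => ddddS => dddddS => dddddy
Steps: 6


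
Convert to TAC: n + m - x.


Break into single-operator statements:
t1 = n + m
t2 = t1 - x


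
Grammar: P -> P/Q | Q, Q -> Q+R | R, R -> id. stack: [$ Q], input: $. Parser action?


lookahead ∉ {+} so Q won't extend; reduce P -> Q
Action: reduce (P -> Q)


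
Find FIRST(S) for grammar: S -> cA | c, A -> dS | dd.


Per alternative of S: FIRST(cA) = {c}; FIRST(c) = {c}
FIRST(S) = {c}


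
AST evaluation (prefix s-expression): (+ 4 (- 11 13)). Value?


Evaluate inner: (- 11 13) = -2
Evaluate root: (+ 4 -2) = 2
Result: 2


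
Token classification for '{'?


Pattern: delimiter/punctuation
Type: PUNCTUATION


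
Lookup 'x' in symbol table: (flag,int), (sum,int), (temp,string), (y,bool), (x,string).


Lookup 'x' → type string


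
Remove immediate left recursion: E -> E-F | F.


Left-recursive alternatives: E-F; non-recursive: F
Introduce E': E -> FE', E' -> -FE' | ε


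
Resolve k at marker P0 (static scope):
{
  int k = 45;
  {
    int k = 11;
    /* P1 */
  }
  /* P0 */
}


k declared in the same block as P0
k = 45


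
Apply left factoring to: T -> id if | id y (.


Common prefix: 'id'
Factored: T -> id T', T' -> if | y (


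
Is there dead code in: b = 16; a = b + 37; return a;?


b is read by a's definition; a is returned
No dead code


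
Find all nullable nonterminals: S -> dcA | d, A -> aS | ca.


A nonterminal is nullable iff some alternative derives ε (directly, or every symbol in it is nullable)
Nullable: {}


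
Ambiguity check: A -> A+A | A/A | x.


'x+x/x' has two parse trees (no precedence encoded between + and /)
Ambiguous


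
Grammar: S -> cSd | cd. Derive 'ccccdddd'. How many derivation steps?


Derivation: S => cSd => ccSdd => cccSddd => ccccdddd
Steps: 4


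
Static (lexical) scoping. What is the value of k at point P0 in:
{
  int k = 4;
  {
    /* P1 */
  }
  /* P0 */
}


k declared in the same block as P0
k = 4


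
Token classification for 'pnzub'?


Pattern: letter/underscore followed by alphanumerics, not a keyword
Type: IDENTIFIER


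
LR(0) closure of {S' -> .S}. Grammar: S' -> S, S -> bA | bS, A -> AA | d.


Start: S' -> .S
For each item with dot before a nonterminal B, add B -> .γ for every B-production
Closure: [S' -> .S, S -> .bA, S -> .bS]


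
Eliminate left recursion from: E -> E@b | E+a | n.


Left-recursive alternatives: E@b, E+a; non-recursive: n
Introduce E': E -> nE', E' -> @bE' | +aE' | ε


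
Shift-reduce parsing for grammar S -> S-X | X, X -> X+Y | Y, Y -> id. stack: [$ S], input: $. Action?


start symbol S on stack, input exhausted
Action: accept


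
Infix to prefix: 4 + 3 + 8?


left-to-right (same/higher precedence on left): tree is (+ (+ 4 3) 8)
Prefix: + + 4 3 8


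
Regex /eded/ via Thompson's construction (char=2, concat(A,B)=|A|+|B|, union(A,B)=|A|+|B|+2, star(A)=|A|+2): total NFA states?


Syntax tree has 4 char leaf(s), 0 union(s), 0 star(s)
chars contribute 4×2 = 8; each union adds +2; each star adds +2
Total: 8 + 0 + 0 = 8 states


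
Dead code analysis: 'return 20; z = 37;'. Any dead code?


statement follows a return and is unreachable
Dead: 'z = 37'


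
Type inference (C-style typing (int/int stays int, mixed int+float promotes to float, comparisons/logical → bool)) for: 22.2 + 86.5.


Operand types: float + float
Rule: mixed int/float promotes to float; int/int stays int
Result type: float


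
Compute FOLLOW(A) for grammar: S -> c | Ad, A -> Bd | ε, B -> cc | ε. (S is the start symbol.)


$ ∈ FOLLOW(S). For each A -> αBβ: add FIRST(β)\{ε} to FOLLOW(B); if β nullable, add FOLLOW(A).
FOLLOW(A) = {d}


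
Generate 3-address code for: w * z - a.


Break into single-operator statements:
t1 = w * z
t2 = t1 - a


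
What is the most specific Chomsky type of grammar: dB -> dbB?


LHS has context (more than one symbol) and |LHS| ≤ |RHS|
Classification: Type 1 (Context-Sensitive)


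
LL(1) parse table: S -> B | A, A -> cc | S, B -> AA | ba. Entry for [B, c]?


For [B, c]: 'c' ∈ FIRST(AA)
Entry: B -> AA


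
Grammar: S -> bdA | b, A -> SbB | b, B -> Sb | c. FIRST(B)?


Per alternative of B: FIRST(Sb) = {b}; FIRST(c) = {c}
FIRST(B) = {b, c}


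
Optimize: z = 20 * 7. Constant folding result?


20 * 7 = 140 at compile time
Optimized: z = 140


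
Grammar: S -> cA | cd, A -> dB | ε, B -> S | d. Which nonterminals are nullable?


A nonterminal is nullable iff some alternative derives ε (directly, or every symbol in it is nullable)
Nullable: {A}


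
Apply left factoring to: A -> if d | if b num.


Common prefix: 'if'
Factored: A -> if A', A' -> d | b num


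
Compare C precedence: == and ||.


'==' is equality (level 6); '||' is logical OR (level 1)
Higher level binds tighter
'==' has higher precedence than '||'


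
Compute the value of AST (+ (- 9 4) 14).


Evaluate inner: (- 9 4) = 5
Evaluate root: (+ 5 14) = 19
Result: 19


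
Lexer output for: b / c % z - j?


Scan left to right, longest-match per lexeme
Tokens: ID(b), OP(/), ID(c), OP(%), ID(z), OP(-), ID(j)


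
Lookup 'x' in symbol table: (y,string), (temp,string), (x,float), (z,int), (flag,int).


Lookup 'x' → type float


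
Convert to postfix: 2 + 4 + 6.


Left to right (same or higher precedence on left)
Postfix: 2 4 + 6 +


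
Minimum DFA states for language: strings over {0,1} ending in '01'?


Track the longest suffix of input matching a prefix of '01': 3 classes (prefixes of length 0..2)
Minimal DFA: 3 states


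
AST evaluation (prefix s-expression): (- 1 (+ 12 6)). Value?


Evaluate inner: (+ 12 6) = 18
Evaluate root: (- 1 18) = -17
Result: -17


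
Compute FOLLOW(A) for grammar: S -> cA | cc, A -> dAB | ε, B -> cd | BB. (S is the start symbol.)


$ ∈ FOLLOW(S). For each A -> αBβ: add FIRST(β)\{ε} to FOLLOW(B); if β nullable, add FOLLOW(A).
FOLLOW(A) = {$, c}


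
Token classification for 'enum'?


Pattern: reserved word
Type: KEYWORD


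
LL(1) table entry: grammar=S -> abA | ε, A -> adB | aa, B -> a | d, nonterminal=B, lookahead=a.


For [B, a]: 'a' ∈ FIRST(a)
Entry: B -> a


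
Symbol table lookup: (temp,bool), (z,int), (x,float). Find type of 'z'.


Lookup 'z' → type int


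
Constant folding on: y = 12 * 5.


12 * 5 = 60 at compile time
Optimized: y = 60


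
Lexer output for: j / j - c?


Scan left to right, longest-match per lexeme
Tokens: ID(j), OP(/), ID(j), OP(-), ID(c)


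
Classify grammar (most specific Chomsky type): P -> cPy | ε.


Single nonterminal LHS, but c^n y^n is not regular
Classification: Type 2 (Context-Free)


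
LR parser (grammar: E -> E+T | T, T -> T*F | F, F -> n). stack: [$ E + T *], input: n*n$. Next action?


no handle; shift 'n'
Action: shift


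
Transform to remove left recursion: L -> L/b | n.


Left-recursive alternatives: L/b; non-recursive: n
Introduce L': L -> nL', L' -> /bL' | ε


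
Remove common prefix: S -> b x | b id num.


Common prefix: 'b'
Factored: S -> b S', S' -> x | id num


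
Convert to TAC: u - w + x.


Break into single-operator statements:
t1 = u - w
t2 = t1 + x


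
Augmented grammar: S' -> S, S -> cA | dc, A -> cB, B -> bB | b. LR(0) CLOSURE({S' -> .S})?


Start: S' -> .S
For each item with dot before a nonterminal B, add B -> .γ for every B-production
Closure: [S' -> .S, S -> .cA, S -> .dc]


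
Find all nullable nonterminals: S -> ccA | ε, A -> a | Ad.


A nonterminal is nullable iff some alternative derives ε (directly, or every symbol in it is nullable)
Nullable: {S}


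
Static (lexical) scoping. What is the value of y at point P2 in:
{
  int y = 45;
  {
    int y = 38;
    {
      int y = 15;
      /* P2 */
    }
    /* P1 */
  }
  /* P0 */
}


y declared in the same block as P2
y = 15


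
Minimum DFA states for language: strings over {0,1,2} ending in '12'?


Track the longest suffix of input matching a prefix of '12': 3 classes (prefixes of length 0..2)
Minimal DFA: 3 states


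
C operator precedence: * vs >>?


'*' is multiplicative (level 10); '>>' is shift (level 8)
Higher level binds tighter
'*' has higher precedence than '>>'


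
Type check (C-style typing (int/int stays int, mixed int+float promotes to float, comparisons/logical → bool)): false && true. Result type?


Operand types: bool && bool
Rule: logical operators take bool operands and yield bool
Result type: bool


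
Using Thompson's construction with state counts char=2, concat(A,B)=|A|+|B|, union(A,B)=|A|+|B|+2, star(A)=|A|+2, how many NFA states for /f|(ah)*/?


Syntax tree has 3 char leaf(s), 1 union(s), 1 star(s)
chars contribute 3×2 = 6; each union adds +2; each star adds +2
Total: 6 + 2 + 2 = 10 states


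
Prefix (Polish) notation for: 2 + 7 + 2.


left-to-right (same/higher precedence on left): tree is (+ (+ 2 7) 2)
Prefix: + + 2 7 2


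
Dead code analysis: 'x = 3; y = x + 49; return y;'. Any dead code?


x is read by y's definition; y is returned
No dead code


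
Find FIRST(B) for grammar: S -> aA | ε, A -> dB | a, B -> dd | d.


Per alternative of B: FIRST(dd) = {d}; FIRST(d) = {d}
FIRST(B) = {d}


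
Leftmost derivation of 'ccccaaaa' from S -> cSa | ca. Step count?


Derivation: S => cSa => ccSaa => cccSaaa => ccccaaaa
Steps: 4


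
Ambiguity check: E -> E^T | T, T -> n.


precedence layered via separate nonterminal T: deterministic
Unambiguous


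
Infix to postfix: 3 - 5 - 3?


Left to right (same or higher precedence on left)
Postfix: 3 5 - 3 -


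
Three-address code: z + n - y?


Break into single-operator statements:
t1 = z + n
t2 = t1 - y


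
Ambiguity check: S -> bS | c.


right-linear, alternatives start with distinct terminals 'b' vs 'c': unique leftmost derivation
Unambiguous


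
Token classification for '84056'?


Pattern: digits only
Type: INTEGER_LITERAL


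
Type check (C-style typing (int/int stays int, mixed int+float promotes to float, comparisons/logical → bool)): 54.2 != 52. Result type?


Operand types: float != int
Rule: comparison yields bool
Result type: bool


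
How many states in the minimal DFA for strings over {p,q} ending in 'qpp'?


Track the longest suffix of input matching a prefix of 'qpp': 4 classes (prefixes of length 0..3)
Minimal DFA: 4 states


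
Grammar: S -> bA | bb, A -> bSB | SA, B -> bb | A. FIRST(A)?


Per alternative of A: FIRST(bSB) = {b}; FIRST(SA) = {b}
FIRST(A) = {b}


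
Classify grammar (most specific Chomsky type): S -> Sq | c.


Left-linear: every RHS is a terminal or one nonterminal followed by a terminal
Classification: Type 3 (Regular)


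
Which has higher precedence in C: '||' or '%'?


'%' is multiplicative (level 10); '||' is logical OR (level 1)
Higher level binds tighter
'%' has higher precedence than '||'


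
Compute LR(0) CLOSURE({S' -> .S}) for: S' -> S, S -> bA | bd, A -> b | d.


Start: S' -> .S
For each item with dot before a nonterminal B, add B -> .γ for every B-production
Closure: [S' -> .S, S -> .bA, S -> .bd]


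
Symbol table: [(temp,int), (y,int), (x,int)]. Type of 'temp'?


Lookup 'temp' → type int


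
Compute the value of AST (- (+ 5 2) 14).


Evaluate inner: (+ 5 2) = 7
Evaluate root: (- 7 14) = -7
Result: -7


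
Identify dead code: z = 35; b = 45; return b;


z is assigned but never read
Dead: 'z = 35'


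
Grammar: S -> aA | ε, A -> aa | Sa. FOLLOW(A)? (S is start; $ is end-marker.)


$ ∈ FOLLOW(S). For each A -> αBβ: add FIRST(β)\{ε} to FOLLOW(B); if β nullable, add FOLLOW(A).
FOLLOW(A) = {$, a}


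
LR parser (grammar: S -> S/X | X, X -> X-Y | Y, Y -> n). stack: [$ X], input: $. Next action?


lookahead ∉ {-} so X won't extend; reduce S -> X
Action: reduce (S -> X)


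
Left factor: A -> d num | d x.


Common prefix: 'd'
Factored: A -> d A', A' -> num | x


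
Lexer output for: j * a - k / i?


Scan left to right, longest-match per lexeme
Tokens: ID(j), OP(*), ID(a), OP(-), ID(k), OP(/), ID(i)


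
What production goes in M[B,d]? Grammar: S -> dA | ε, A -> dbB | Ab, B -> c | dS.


For [B, d]: 'd' ∈ FIRST(dS)
Entry: B -> dS


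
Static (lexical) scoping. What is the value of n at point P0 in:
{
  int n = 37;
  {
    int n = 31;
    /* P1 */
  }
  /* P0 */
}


n declared in the same block as P0
n = 37


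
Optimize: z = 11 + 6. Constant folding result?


11 + 6 = 17 at compile time
Optimized: z = 17


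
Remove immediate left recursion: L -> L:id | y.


Left-recursive alternatives: L:id; non-recursive: y
Introduce L': L -> yL', L' -> :idL' | ε


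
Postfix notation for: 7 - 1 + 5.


Left to right (same or higher precedence on left)
Postfix: 7 1 - 5 +


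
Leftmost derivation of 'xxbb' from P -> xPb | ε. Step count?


Derivation: P => xPb => xxPbb => xxbb
Steps: 3


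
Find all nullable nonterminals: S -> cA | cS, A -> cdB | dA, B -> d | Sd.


A nonterminal is nullable iff some alternative derives ε (directly, or every symbol in it is nullable)
Nullable: {}


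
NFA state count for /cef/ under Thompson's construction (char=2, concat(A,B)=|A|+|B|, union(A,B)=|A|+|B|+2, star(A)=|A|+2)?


Syntax tree has 3 char leaf(s), 0 union(s), 0 star(s)
chars contribute 3×2 = 6; each union adds +2; each star adds +2
Total: 6 + 0 + 0 = 6 states


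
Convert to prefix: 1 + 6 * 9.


'*' binds tighter: tree is (+ 1 (* 6 9))
Prefix: + 1 * 6 9


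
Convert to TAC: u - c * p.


Break into single-operator statements:
t1 = c * p
t2 = u - t1


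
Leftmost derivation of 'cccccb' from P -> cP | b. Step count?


Derivation: P => cP => ccP => cccP => ccccP => cccccP => cccccb
Steps: 6


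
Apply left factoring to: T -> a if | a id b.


Common prefix: 'a'
Factored: T -> a T', T' -> if | id b


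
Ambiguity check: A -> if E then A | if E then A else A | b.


dangling else: 'if E then if E then b else b' parses two ways
Ambiguous


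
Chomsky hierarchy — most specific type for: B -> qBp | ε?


Single nonterminal LHS, but q^n p^n is not regular
Classification: Type 2 (Context-Free)


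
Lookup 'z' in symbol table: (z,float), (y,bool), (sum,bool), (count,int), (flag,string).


Lookup 'z' → type float


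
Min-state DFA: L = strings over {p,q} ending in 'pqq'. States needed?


Track the longest suffix of input matching a prefix of 'pqq': 4 classes (prefixes of length 0..3)
Minimal DFA: 4 states


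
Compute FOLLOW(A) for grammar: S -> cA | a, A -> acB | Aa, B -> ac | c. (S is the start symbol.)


$ ∈ FOLLOW(S). For each A -> αBβ: add FIRST(β)\{ε} to FOLLOW(B); if β nullable, add FOLLOW(A).
FOLLOW(A) = {$, a}


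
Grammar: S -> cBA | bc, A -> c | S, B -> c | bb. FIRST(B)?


Per alternative of B: FIRST(c) = {c}; FIRST(bb) = {b}
FIRST(B) = {b, c}


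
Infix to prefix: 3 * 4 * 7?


left-to-right (same/higher precedence on left): tree is (* (* 3 4) 7)
Prefix: * * 3 4 7


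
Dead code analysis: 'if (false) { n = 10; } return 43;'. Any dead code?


condition is constant false, so the whole block is unreachable
Dead: 'if (false) { n = 10; }'


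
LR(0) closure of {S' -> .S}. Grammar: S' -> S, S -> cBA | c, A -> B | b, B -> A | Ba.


Start: S' -> .S
For each item with dot before a nonterminal B, add B -> .γ for every B-production
Closure: [S' -> .S, S -> .cBA, S -> .c]


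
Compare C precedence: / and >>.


'/' is multiplicative (level 10); '>>' is shift (level 8)
Higher level binds tighter
'/' has higher precedence than '>>'


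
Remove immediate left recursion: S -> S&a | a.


Left-recursive alternatives: S&a; non-recursive: a
Introduce S': S -> aS', S' -> &aS' | ε


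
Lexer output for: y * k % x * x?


Scan left to right, longest-match per lexeme
Tokens: ID(y), OP(*), ID(k), OP(%), ID(x), OP(*), ID(x)


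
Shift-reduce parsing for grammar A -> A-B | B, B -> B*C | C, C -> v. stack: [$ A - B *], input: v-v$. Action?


no handle; shift 'v'
Action: shift


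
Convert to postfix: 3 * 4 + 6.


Left to right (same or higher precedence on left)
Postfix: 3 4 * 6 +


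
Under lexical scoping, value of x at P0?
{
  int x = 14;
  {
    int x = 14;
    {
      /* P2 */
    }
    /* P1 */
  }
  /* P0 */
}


x declared in the same block as P0
x = 14


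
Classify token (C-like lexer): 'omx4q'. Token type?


Pattern: letter/underscore followed by alphanumerics, not a keyword
Type: IDENTIFIER


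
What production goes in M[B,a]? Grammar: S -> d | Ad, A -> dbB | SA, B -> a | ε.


For [B, a]: 'a' ∈ FIRST(a)
Entry: B -> a


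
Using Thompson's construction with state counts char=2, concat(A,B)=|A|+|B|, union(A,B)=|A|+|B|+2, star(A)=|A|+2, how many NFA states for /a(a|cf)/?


Syntax tree has 4 char leaf(s), 1 union(s), 0 star(s)
chars contribute 4×2 = 8; each union adds +2; each star adds +2
Total: 8 + 2 + 0 = 10 states


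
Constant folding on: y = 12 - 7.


12 - 7 = 5 at compile time
Optimized: y = 5


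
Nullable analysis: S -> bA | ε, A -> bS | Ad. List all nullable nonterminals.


A nonterminal is nullable iff some alternative derives ε (directly, or every symbol in it is nullable)
Nullable: {S}


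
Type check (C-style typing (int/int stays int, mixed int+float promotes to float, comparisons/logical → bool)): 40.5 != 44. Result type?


Operand types: float != int
Rule: comparison yields bool
Result type: bool


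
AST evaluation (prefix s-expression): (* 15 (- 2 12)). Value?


Evaluate inner: (- 2 12) = -10
Evaluate root: (* 15 -10) = -150
Result: -150


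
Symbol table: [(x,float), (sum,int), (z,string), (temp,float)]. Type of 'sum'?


Lookup 'sum' → type int


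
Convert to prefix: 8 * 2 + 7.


left-to-right (same/higher precedence on left): tree is (+ (* 8 2) 7)
Prefix: + * 8 2 7


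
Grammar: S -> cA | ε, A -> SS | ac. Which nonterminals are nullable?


A nonterminal is nullable iff some alternative derives ε (directly, or every symbol in it is nullable)
Nullable: {A, S}


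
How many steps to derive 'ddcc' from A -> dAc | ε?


Derivation: A => dAc => ddAcc => ddcc
Steps: 3


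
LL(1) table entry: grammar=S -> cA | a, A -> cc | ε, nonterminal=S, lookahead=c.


For [S, c]: 'c' ∈ FIRST(cA)
Entry: S -> cA


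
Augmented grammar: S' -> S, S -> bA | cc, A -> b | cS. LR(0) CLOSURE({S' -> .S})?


Start: S' -> .S
For each item with dot before a nonterminal B, add B -> .γ for every B-production
Closure: [S' -> .S, S -> .bA, S -> .cc]


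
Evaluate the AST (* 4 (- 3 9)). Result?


Evaluate inner: (- 3 9) = -6
Evaluate root: (* 4 -6) = -24
Result: -24


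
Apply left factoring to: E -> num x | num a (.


Common prefix: 'num'
Factored: E -> num E', E' -> x | a (


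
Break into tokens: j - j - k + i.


Scan left to right, longest-match per lexeme
Tokens: ID(j), OP(-), ID(j), OP(-), ID(k), OP(+), ID(i)


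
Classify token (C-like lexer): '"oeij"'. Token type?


Pattern: double-quoted sequence
Type: STRING_LITERAL


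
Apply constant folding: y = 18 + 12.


18 + 12 = 30 at compile time
Optimized: y = 30


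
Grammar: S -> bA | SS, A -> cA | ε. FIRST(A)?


Per alternative of A: FIRST(cA) = {c}; FIRST(ε) = {ε}
FIRST(A) = {c, ε}


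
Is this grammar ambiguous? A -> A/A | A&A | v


'v/v&v' has two parse trees (no precedence encoded between / and &)
Ambiguous


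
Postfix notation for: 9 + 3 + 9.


Left to right (same or higher precedence on left)
Postfix: 9 3 + 9 +


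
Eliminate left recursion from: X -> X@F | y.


Left-recursive alternatives: X@F; non-recursive: y
Introduce X': X -> yX', X' -> @FX' | ε


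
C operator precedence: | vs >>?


'>>' is shift (level 8); '|' is bitwise OR (level 3)
Higher level binds tighter
'>>' has higher precedence than '|'


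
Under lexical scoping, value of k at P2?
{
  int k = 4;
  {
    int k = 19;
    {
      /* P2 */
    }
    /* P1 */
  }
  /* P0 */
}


P2's block does not declare k; resolves to the enclosing declaration at depth 1
k = 19


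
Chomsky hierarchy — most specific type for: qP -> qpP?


LHS has context (more than one symbol) and |LHS| ≤ |RHS|
Classification: Type 1 (Context-Sensitive)


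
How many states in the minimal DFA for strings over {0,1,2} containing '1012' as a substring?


KMP-style automaton: 4 progress states + 1 absorbing accept = 5
Minimal DFA: 5 states


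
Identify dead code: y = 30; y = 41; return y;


first assignment to y is overwritten before any read
Dead: 'y = 30'


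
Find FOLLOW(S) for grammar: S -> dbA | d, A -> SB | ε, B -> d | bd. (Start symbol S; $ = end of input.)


$ ∈ FOLLOW(S). For each A -> αBβ: add FIRST(β)\{ε} to FOLLOW(B); if β nullable, add FOLLOW(A).
FOLLOW(S) = {$, b, d}


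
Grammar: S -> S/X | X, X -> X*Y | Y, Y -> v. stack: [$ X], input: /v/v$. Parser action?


lookahead ∉ {*} so X won't extend; reduce S -> X
Action: reduce (S -> X)


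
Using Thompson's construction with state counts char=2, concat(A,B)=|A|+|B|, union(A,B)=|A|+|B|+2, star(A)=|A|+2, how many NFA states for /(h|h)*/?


Syntax tree has 2 char leaf(s), 1 union(s), 1 star(s)
chars contribute 2×2 = 4; each union adds +2; each star adds +2
Total: 4 + 2 + 2 = 8 states


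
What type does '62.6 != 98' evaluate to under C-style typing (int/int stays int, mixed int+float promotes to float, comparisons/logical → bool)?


Operand types: float != int
Rule: comparison yields bool
Result type: bool


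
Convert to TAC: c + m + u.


Break into single-operator statements:
t1 = c + m
t2 = t1 + u


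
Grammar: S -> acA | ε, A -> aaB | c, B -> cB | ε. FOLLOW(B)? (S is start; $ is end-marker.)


$ ∈ FOLLOW(S). For each A -> αBβ: add FIRST(β)\{ε} to FOLLOW(B); if β nullable, add FOLLOW(A).
FOLLOW(B) = {$}


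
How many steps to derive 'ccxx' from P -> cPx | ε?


Derivation: P => cPx => ccPxx => ccxx
Steps: 3


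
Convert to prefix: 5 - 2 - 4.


left-to-right (same/higher precedence on left): tree is (- (- 5 2) 4)
Prefix: - - 5 2 4


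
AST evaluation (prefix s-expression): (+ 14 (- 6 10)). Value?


Evaluate inner: (- 6 10) = -4
Evaluate root: (+ 14 -4) = 10
Result: 10


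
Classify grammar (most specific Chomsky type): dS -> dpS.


LHS has context (more than one symbol) and |LHS| ≤ |RHS|
Classification: Type 1 (Context-Sensitive)


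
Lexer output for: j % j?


Scan left to right, longest-match per lexeme
Tokens: ID(j), OP(%), ID(j)


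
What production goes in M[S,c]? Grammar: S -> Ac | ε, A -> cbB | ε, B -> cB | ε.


For [S, c]: 'c' ∈ FIRST(Ac)
Entry: S -> Ac


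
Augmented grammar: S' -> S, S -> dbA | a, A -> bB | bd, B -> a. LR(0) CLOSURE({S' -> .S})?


Start: S' -> .S
For each item with dot before a nonterminal B, add B -> .γ for every B-production
Closure: [S' -> .S, S -> .dbA, S -> .a]


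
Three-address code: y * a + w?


Break into single-operator statements:
t1 = y * a
t2 = t1 + w


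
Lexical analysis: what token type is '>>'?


Pattern: operator symbol
Type: OPERATOR


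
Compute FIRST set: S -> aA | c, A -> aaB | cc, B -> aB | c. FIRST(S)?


Per alternative of S: FIRST(aA) = {a}; FIRST(c) = {c}
FIRST(S) = {a, c}


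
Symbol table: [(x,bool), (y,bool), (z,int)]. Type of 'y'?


Lookup 'y' → type bool


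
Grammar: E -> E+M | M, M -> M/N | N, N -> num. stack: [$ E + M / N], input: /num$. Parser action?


handle 'M/N' on top
Action: reduce (M -> M/N)


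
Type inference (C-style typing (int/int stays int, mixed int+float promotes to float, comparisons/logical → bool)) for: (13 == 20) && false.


Operand types: bool && bool
Rule: logical operators take bool operands and yield bool
Result type: bool


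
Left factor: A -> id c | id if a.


Common prefix: 'id'
Factored: A -> id A', A' -> c | if a


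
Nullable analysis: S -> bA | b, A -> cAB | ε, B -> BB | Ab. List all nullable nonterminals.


A nonterminal is nullable iff some alternative derives ε (directly, or every symbol in it is nullable)
Nullable: {A}


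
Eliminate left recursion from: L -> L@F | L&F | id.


Left-recursive alternatives: L@F, L&F; non-recursive: id
Introduce L': L -> idL', L' -> @FL' | &FL' | ε


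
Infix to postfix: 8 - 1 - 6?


Left to right (same or higher precedence on left)
Postfix: 8 1 - 6 -


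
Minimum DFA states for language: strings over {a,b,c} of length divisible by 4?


Track length mod 4: states 0..3, accept at 0
Minimal DFA: 4 states


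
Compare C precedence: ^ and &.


'&' is bitwise AND (level 5); '^' is bitwise XOR (level 4)
Higher level binds tighter
'&' has higher precedence than '^'


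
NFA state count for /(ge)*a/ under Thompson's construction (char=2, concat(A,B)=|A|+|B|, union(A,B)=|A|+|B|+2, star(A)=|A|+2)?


Syntax tree has 3 char leaf(s), 0 union(s), 1 star(s)
chars contribute 3×2 = 6; each union adds +2; each star adds +2
Total: 6 + 0 + 2 = 8 states


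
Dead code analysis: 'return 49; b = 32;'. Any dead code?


statement follows a return and is unreachable
Dead: 'b = 32'


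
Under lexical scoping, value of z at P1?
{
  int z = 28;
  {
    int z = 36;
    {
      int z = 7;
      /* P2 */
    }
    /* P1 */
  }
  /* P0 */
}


z declared in the same block as P1
z = 36


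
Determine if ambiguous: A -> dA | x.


right-linear, alternatives start with distinct terminals 'd' vs 'x': unique leftmost derivation
Unambiguous


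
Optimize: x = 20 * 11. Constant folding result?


20 * 11 = 220 at compile time
Optimized: x = 220


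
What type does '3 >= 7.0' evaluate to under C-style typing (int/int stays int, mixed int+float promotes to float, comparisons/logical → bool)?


Operand types: int >= float
Rule: comparison yields bool
Result type: bool


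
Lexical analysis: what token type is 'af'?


Pattern: letter/underscore followed by alphanumerics, not a keyword
Type: IDENTIFIER


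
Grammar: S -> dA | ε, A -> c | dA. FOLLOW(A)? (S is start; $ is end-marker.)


$ ∈ FOLLOW(S). For each A -> αBβ: add FIRST(β)\{ε} to FOLLOW(B); if β nullable, add FOLLOW(A).
FOLLOW(A) = {$}


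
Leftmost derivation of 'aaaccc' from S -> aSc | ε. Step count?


Derivation: S => aSc => aaScc => aaaSccc => aaaccc
Steps: 4


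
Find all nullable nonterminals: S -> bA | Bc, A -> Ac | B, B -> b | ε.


A nonterminal is nullable iff some alternative derives ε (directly, or every symbol in it is nullable)
Nullable: {A, B}


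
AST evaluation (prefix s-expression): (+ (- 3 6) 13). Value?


Evaluate inner: (- 3 6) = -3
Evaluate root: (+ -3 13) = 10
Result: 10


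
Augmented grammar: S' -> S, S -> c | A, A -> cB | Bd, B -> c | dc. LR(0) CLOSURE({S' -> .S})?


Start: S' -> .S
For each item with dot before a nonterminal B, add B -> .γ for every B-production
Closure: [S' -> .S, S -> .c, S -> .A, A -> .cB, A -> .Bd, B -> .c, B -> .dc]


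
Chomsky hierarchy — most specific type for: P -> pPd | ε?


Single nonterminal LHS, but p^n d^n is not regular
Classification: Type 2 (Context-Free)


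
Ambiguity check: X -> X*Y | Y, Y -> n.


precedence layered via separate nonterminal Y: deterministic
Unambiguous


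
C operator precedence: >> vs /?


'/' is multiplicative (level 10); '>>' is shift (level 8)
Higher level binds tighter
'/' has higher precedence than '>>'


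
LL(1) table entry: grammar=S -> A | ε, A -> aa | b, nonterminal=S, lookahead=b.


For [S, b]: 'b' ∈ FIRST(A)
Entry: S -> A


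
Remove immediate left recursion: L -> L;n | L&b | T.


Left-recursive alternatives: L;n, L&b; non-recursive: T
Introduce L': L -> TL', L' -> ;nL' | &bL' | ε


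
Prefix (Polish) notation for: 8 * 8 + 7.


left-to-right (same/higher precedence on left): tree is (+ (* 8 8) 7)
Prefix: + * 8 8 7


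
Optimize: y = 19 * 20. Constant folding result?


19 * 20 = 380 at compile time
Optimized: y = 380


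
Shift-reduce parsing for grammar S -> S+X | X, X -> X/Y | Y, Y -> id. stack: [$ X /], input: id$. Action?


no handle; shift 'id'
Action: shift
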